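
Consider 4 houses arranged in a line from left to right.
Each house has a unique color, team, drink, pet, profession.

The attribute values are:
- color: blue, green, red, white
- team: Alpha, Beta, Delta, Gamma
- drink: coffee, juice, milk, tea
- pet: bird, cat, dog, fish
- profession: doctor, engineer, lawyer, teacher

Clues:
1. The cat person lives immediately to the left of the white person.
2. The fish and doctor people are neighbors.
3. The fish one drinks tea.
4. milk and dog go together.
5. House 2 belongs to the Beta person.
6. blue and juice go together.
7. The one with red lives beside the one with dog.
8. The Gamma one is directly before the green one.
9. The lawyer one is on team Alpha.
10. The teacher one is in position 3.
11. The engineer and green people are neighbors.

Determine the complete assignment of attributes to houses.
Solution:

House | Color | Team | Drink | Pet | Profession
-----------------------------------------------
  1   | red | Gamma | tea | fish | engineer
  2   | green | Beta | milk | dog | doctor
  3   | blue | Delta | juice | cat | teacher
  4   | white | Alpha | coffee | bird | lawyer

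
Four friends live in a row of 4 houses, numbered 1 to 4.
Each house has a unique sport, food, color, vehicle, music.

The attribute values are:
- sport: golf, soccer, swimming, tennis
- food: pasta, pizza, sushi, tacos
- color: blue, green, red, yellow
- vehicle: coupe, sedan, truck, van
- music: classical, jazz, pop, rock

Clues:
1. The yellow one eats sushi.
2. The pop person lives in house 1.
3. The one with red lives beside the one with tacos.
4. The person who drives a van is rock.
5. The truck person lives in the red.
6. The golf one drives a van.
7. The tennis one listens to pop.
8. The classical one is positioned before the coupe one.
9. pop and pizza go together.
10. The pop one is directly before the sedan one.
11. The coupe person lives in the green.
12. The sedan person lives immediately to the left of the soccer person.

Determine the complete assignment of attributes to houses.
Solution:

House | Sport | Food | Color | Vehicle | Music
----------------------------------------------
  1   | tennis | pizza | red | truck | pop
  2   | swimming | tacos | blue | sedan | classical
  3   | soccer | pasta | green | coupe | jazz
  4   | golf | sushi | yellow | van | rock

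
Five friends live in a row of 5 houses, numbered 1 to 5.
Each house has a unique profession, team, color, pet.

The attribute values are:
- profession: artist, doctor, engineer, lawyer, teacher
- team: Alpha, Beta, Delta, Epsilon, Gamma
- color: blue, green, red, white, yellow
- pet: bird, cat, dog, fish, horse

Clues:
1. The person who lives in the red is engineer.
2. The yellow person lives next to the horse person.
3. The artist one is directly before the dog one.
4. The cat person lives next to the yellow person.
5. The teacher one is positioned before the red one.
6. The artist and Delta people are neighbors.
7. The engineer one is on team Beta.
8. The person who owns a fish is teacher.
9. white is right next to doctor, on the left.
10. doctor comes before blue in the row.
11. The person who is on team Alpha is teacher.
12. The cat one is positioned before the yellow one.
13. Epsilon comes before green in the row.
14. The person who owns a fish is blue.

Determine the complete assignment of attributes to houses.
Solution:

House | Profession | Team | Color | Pet
---------------------------------------
  1   | artist | Epsilon | white | cat
  2   | doctor | Delta | yellow | dog
  3   | lawyer | Gamma | green | horse
  4   | teacher | Alpha | blue | fish
  5   | engineer | Beta | red | bird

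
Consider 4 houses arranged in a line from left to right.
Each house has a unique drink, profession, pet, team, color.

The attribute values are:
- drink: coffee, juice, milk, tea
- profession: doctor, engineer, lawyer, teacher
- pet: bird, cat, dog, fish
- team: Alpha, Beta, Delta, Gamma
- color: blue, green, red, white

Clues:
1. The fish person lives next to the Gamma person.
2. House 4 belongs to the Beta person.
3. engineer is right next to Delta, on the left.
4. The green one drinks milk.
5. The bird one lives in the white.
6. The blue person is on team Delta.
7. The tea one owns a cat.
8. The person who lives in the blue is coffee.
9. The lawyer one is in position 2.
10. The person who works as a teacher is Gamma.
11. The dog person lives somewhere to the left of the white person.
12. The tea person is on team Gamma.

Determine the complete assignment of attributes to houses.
Solution:

House | Drink | Profession | Pet | Team | Color
-----------------------------------------------
  1   | milk | engineer | dog | Alpha | green
  2   | coffee | lawyer | fish | Delta | blue
  3   | tea | teacher | cat | Gamma | red
  4   | juice | doctor | bird | Beta | white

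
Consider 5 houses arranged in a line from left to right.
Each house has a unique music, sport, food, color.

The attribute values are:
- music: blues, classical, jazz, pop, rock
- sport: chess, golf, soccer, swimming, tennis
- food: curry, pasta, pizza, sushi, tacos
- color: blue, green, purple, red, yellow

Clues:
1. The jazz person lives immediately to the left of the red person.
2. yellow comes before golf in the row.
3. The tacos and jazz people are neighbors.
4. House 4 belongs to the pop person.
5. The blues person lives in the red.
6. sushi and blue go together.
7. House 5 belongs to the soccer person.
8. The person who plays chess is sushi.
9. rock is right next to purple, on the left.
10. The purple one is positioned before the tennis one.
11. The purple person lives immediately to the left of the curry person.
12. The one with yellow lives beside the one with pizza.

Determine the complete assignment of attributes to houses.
Solution:

House | Music | Sport | Food | Color
------------------------------------
  1   | rock | swimming | tacos | yellow
  2   | jazz | golf | pizza | purple
  3   | blues | tennis | curry | red
  4   | pop | chess | sushi | blue
  5   | classical | soccer | pasta | green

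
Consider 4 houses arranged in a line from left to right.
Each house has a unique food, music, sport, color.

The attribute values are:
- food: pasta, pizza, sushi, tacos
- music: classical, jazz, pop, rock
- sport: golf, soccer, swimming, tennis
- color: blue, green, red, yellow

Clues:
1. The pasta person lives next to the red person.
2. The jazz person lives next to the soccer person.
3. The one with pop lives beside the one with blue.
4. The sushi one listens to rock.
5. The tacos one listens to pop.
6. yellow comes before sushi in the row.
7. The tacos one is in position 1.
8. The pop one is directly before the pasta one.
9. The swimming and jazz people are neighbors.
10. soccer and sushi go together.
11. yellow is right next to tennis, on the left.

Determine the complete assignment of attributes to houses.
Solution:

House | Food | Music | Sport | Color
------------------------------------
  1   | tacos | pop | swimming | yellow
  2   | pasta | jazz | tennis | blue
  3   | sushi | rock | soccer | red
  4   | pizza | classical | golf | green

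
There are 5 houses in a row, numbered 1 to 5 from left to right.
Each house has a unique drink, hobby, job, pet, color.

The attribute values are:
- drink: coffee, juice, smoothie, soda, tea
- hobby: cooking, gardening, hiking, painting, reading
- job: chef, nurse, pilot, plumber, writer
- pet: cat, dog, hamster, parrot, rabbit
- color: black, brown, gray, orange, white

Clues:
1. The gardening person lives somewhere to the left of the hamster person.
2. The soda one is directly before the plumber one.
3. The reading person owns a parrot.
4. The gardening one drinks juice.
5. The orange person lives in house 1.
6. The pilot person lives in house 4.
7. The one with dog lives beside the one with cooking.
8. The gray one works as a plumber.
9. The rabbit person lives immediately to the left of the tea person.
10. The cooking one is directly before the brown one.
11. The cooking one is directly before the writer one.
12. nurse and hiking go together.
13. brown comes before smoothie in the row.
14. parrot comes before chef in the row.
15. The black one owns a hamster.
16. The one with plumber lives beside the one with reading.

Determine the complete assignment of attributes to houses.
Solution:

House | Drink | Hobby | Job | Pet | Color
-----------------------------------------
  1   | soda | hiking | nurse | dog | orange
  2   | coffee | cooking | plumber | rabbit | gray
  3   | tea | reading | writer | parrot | brown
  4   | juice | gardening | pilot | cat | white
  5   | smoothie | painting | chef | hamster | black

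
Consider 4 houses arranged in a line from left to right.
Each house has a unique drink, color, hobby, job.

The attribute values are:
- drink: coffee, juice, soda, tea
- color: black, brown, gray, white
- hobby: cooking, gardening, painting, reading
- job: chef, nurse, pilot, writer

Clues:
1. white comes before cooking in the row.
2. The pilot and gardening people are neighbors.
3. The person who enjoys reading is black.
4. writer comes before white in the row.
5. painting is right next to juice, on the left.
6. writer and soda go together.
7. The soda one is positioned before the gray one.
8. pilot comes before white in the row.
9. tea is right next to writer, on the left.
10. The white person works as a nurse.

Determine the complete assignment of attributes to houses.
Solution:

House | Drink | Color | Hobby | Job
-----------------------------------
  1   | tea | black | reading | pilot
  2   | soda | brown | gardening | writer
  3   | coffee | white | painting | nurse
  4   | juice | gray | cooking | chef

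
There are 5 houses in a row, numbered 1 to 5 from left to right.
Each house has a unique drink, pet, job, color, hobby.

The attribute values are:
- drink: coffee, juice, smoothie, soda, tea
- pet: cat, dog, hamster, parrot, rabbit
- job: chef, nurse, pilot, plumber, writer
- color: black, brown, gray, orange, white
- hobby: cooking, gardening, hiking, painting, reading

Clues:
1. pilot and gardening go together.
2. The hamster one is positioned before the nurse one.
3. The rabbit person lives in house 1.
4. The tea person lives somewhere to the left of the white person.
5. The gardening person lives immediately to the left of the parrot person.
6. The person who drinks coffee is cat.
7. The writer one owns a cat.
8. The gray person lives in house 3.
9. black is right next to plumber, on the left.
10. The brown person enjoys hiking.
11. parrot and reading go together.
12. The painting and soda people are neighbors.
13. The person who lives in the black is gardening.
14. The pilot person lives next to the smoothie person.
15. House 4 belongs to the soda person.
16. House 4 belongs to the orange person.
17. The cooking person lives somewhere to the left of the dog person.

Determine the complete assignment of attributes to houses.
Solution:

House | Drink | Pet | Job | Color | Hobby
-----------------------------------------
  1   | tea | rabbit | pilot | black | gardening
  2   | smoothie | parrot | plumber | white | reading
  3   | coffee | cat | writer | gray | painting
  4   | soda | hamster | chef | orange | cooking
  5   | juice | dog | nurse | brown | hiking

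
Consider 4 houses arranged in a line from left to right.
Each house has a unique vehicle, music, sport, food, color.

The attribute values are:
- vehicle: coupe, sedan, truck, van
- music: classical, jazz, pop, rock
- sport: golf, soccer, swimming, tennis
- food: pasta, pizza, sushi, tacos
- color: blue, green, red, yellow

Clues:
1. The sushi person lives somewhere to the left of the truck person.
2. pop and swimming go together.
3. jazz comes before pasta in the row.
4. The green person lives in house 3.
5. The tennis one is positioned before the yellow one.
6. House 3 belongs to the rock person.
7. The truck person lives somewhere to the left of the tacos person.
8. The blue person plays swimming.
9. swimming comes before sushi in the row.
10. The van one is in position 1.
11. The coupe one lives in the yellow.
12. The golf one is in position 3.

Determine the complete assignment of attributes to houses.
Solution:

House | Vehicle | Music | Sport | Food | Color
----------------------------------------------
  1   | van | pop | swimming | pizza | blue
  2   | sedan | jazz | tennis | sushi | red
  3   | truck | rock | golf | pasta | green
  4   | coupe | classical | soccer | tacos | yellow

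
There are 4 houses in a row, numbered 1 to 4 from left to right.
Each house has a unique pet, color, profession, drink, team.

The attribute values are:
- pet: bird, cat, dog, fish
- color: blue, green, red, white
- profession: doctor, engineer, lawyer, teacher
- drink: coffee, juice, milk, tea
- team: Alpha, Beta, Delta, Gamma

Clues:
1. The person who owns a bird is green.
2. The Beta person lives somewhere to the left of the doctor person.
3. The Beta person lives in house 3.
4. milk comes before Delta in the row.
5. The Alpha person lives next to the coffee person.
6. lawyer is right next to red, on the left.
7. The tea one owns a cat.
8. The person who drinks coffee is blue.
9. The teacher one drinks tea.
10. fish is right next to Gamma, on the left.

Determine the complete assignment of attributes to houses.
Solution:

House | Pet | Color | Profession | Drink | Team
-----------------------------------------------
  1   | fish | white | engineer | milk | Alpha
  2   | dog | blue | lawyer | coffee | Gamma
  3   | cat | red | teacher | tea | Beta
  4   | bird | green | doctor | juice | Delta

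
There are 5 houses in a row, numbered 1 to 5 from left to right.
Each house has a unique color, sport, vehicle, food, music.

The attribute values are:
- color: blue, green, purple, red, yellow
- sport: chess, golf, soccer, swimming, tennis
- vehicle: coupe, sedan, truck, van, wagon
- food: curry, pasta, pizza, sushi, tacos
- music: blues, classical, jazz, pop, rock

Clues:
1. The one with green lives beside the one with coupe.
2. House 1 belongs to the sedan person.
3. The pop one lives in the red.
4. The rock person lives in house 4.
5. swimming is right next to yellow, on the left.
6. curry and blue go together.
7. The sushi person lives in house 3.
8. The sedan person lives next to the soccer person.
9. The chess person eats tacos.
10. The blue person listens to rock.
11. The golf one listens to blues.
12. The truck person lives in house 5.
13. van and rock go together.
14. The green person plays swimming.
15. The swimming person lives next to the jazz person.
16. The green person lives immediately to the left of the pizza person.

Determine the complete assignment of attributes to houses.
Solution:

House | Color | Sport | Vehicle | Food | Music
----------------------------------------------
  1   | green | swimming | sedan | pasta | classical
  2   | yellow | soccer | coupe | pizza | jazz
  3   | purple | golf | wagon | sushi | blues
  4   | blue | tennis | van | curry | rock
  5   | red | chess | truck | tacos | pop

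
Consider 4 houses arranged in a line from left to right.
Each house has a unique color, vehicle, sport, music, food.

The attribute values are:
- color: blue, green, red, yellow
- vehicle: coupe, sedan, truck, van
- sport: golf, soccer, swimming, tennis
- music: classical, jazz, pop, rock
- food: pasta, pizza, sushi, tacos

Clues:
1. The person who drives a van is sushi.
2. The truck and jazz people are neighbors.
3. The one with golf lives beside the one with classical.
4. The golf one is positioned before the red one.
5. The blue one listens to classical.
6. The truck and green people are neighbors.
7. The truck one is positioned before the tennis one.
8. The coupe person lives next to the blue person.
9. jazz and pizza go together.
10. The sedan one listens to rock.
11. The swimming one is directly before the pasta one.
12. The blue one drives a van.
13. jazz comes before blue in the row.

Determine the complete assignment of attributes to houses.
Solution:

House | Color | Vehicle | Sport | Music | Food
----------------------------------------------
  1   | yellow | truck | soccer | pop | tacos
  2   | green | coupe | golf | jazz | pizza
  3   | blue | van | swimming | classical | sushi
  4   | red | sedan | tennis | rock | pasta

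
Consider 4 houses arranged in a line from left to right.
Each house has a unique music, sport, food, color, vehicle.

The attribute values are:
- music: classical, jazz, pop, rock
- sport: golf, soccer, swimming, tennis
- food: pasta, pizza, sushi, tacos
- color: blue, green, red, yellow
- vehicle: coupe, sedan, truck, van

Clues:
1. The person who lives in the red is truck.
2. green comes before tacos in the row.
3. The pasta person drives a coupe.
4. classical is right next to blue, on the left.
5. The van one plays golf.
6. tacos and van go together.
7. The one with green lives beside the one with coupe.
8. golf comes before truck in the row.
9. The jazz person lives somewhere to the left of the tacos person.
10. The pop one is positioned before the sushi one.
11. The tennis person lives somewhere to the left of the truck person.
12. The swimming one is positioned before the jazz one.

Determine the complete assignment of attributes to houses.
Solution:

House | Music | Sport | Food | Color | Vehicle
----------------------------------------------
  1   | classical | swimming | pizza | green | sedan
  2   | jazz | tennis | pasta | blue | coupe
  3   | pop | golf | tacos | yellow | van
  4   | rock | soccer | sushi | red | truck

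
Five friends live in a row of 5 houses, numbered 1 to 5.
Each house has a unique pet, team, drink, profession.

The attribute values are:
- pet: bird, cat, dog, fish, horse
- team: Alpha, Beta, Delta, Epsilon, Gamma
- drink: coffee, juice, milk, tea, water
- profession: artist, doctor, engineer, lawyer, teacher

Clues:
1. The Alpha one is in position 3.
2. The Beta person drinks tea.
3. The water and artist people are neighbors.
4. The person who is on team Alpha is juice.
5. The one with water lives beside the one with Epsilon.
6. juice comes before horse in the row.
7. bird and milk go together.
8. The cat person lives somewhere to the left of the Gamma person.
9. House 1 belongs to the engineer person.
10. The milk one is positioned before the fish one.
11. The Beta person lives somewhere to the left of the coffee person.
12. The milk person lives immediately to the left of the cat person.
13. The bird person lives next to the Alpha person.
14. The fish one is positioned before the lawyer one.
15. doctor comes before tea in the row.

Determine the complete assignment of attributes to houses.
Solution:

House | Pet | Team | Drink | Profession
---------------------------------------
  1   | dog | Delta | water | engineer
  2   | bird | Epsilon | milk | artist
  3   | cat | Alpha | juice | doctor
  4   | fish | Beta | tea | teacher
  5   | horse | Gamma | coffee | lawyer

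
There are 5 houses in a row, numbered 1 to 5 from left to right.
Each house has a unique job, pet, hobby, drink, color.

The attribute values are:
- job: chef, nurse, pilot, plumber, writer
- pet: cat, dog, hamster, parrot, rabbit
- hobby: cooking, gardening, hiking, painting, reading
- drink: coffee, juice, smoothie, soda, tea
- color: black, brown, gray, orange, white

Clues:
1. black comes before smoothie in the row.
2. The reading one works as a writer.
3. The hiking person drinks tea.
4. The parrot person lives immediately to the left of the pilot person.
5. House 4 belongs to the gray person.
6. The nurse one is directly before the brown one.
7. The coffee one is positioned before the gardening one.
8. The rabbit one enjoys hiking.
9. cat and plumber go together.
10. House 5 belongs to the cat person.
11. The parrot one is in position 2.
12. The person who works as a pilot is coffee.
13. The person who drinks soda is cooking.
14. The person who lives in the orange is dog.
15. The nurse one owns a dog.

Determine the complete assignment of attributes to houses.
Solution:

House | Job | Pet | Hobby | Drink | Color
-----------------------------------------
  1   | nurse | dog | cooking | soda | orange
  2   | writer | parrot | reading | juice | brown
  3   | pilot | hamster | painting | coffee | black
  4   | chef | rabbit | hiking | tea | gray
  5   | plumber | cat | gardening | smoothie | white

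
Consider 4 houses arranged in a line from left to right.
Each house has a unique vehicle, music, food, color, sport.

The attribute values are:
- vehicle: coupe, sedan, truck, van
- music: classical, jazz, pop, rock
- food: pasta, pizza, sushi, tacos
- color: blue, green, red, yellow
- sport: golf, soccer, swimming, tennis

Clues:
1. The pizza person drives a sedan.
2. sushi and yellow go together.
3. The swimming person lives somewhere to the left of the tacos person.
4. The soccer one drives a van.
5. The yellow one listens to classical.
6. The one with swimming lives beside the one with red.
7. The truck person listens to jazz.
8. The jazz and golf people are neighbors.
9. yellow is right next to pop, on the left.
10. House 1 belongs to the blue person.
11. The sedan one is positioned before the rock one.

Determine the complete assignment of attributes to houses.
Solution:

House | Vehicle | Music | Food | Color | Sport
----------------------------------------------
  1   | truck | jazz | pasta | blue | tennis
  2   | coupe | classical | sushi | yellow | golf
  3   | sedan | pop | pizza | green | swimming
  4   | van | rock | tacos | red | soccer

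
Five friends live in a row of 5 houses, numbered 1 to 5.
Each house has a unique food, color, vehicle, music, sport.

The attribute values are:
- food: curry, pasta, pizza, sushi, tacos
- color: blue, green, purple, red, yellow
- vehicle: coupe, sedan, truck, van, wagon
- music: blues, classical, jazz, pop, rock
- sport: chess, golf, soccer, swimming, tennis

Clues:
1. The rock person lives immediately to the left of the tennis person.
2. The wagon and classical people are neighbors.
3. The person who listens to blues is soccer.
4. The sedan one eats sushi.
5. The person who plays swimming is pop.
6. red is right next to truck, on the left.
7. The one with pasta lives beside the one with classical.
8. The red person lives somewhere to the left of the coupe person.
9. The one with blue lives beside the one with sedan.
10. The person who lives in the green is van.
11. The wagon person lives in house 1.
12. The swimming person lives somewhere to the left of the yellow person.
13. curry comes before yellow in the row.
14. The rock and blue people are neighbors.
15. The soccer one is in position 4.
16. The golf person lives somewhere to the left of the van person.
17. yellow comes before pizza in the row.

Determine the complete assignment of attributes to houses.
Solution:

House | Food | Color | Vehicle | Music | Sport
----------------------------------------------
  1   | pasta | red | wagon | rock | golf
  2   | curry | blue | truck | classical | tennis
  3   | sushi | purple | sedan | pop | swimming
  4   | tacos | yellow | coupe | blues | soccer
  5   | pizza | green | van | jazz | chess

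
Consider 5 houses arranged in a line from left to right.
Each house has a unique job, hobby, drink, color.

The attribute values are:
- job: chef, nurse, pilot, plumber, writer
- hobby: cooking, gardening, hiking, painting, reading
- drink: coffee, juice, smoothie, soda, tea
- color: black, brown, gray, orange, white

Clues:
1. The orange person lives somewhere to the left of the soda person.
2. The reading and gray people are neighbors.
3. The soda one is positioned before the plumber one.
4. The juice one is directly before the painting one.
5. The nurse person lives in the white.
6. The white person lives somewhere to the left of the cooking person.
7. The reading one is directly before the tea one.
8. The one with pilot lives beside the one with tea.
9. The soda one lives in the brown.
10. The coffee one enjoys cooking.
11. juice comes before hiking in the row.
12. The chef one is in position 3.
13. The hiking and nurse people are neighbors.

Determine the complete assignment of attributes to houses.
Solution:

House | Job | Hobby | Drink | Color
-----------------------------------
  1   | pilot | reading | juice | orange
  2   | writer | painting | tea | gray
  3   | chef | hiking | soda | brown
  4   | nurse | gardening | smoothie | white
  5   | plumber | cooking | coffee | black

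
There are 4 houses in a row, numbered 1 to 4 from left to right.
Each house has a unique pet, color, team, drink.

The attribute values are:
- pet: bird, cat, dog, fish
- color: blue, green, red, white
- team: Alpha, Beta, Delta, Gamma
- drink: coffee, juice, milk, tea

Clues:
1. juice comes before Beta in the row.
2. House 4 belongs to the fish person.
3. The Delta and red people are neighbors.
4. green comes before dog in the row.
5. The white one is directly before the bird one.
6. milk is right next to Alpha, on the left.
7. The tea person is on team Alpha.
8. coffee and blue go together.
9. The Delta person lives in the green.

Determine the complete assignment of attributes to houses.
Solution:

House | Pet | Color | Team | Drink
----------------------------------
  1   | cat | white | Gamma | juice
  2   | bird | green | Delta | milk
  3   | dog | red | Alpha | tea
  4   | fish | blue | Beta | coffee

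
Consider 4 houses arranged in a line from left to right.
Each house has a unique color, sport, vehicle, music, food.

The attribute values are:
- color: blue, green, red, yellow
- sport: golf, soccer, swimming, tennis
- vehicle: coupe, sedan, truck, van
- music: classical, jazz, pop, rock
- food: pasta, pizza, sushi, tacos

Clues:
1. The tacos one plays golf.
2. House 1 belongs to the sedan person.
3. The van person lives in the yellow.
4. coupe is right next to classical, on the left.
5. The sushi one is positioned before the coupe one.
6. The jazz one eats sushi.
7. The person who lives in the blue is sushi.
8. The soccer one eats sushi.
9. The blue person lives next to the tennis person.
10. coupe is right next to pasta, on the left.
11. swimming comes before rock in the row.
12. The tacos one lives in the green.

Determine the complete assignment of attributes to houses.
Solution:

House | Color | Sport | Vehicle | Music | Food
----------------------------------------------
  1   | blue | soccer | sedan | jazz | sushi
  2   | red | tennis | coupe | pop | pizza
  3   | yellow | swimming | van | classical | pasta
  4   | green | golf | truck | rock | tacos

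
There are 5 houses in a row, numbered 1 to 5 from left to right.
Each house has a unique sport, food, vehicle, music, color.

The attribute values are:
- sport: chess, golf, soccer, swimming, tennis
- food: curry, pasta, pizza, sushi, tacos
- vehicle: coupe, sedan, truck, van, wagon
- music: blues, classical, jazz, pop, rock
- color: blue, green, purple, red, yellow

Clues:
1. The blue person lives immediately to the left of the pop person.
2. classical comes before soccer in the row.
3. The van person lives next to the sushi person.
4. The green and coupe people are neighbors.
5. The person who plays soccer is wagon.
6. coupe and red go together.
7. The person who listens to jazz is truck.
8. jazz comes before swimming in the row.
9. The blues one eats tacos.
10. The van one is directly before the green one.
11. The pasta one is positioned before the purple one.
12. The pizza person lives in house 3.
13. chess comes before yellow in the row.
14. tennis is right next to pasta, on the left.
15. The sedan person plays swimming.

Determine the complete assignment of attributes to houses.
Solution:

House | Sport | Food | Vehicle | Music | Color
----------------------------------------------
  1   | chess | curry | van | classical | blue
  2   | soccer | sushi | wagon | pop | green
  3   | tennis | pizza | coupe | rock | red
  4   | golf | pasta | truck | jazz | yellow
  5   | swimming | tacos | sedan | blues | purple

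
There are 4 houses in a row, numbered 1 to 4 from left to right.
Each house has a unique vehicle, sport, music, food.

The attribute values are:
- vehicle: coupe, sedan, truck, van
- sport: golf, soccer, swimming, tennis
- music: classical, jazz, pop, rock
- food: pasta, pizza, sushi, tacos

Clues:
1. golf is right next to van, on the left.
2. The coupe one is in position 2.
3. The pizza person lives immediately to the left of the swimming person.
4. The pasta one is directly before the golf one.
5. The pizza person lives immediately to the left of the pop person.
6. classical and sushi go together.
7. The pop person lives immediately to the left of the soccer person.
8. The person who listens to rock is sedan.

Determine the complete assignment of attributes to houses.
Solution:

House | Vehicle | Sport | Music | Food
--------------------------------------
  1   | sedan | tennis | rock | pasta
  2   | coupe | golf | jazz | pizza
  3   | van | swimming | pop | tacos
  4   | truck | soccer | classical | sushi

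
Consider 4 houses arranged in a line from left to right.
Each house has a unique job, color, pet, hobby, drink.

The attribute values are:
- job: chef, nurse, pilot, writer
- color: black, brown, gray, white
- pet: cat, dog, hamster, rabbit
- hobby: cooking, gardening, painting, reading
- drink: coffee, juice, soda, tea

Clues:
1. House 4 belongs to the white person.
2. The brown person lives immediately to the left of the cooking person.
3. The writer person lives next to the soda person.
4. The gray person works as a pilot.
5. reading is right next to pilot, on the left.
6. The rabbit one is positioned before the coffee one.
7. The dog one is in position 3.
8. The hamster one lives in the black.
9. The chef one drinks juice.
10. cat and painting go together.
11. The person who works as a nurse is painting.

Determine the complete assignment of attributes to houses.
Solution:

House | Job | Color | Pet | Hobby | Drink
-----------------------------------------
  1   | chef | black | hamster | gardening | juice
  2   | writer | brown | rabbit | reading | tea
  3   | pilot | gray | dog | cooking | soda
  4   | nurse | white | cat | painting | coffee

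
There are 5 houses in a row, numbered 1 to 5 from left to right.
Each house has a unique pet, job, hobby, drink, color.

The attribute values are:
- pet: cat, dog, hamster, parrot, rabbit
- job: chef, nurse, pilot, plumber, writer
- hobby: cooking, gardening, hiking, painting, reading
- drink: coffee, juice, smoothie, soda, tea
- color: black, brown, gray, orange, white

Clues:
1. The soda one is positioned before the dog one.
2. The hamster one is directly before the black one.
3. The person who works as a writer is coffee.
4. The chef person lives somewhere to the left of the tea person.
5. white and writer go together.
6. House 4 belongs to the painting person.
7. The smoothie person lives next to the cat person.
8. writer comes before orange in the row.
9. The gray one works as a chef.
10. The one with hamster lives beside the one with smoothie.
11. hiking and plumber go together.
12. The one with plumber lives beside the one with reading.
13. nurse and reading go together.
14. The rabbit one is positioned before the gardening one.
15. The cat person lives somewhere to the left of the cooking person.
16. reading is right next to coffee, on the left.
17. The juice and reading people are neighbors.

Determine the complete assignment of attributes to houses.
Solution:

House | Pet | Job | Hobby | Drink | Color
-----------------------------------------
  1   | hamster | plumber | hiking | juice | brown
  2   | rabbit | nurse | reading | smoothie | black
  3   | cat | writer | gardening | coffee | white
  4   | parrot | chef | painting | soda | gray
  5   | dog | pilot | cooking | tea | orange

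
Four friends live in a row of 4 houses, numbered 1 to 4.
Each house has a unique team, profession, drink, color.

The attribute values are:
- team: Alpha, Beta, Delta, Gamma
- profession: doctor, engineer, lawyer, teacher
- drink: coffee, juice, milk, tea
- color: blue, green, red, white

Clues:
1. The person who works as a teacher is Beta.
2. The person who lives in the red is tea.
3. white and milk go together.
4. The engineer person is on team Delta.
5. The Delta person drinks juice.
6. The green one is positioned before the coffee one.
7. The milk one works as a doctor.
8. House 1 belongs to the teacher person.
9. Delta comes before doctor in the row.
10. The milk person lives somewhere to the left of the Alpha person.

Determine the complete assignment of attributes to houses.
Solution:

House | Team | Profession | Drink | Color
-----------------------------------------
  1   | Beta | teacher | tea | red
  2   | Delta | engineer | juice | green
  3   | Gamma | doctor | milk | white
  4   | Alpha | lawyer | coffee | blue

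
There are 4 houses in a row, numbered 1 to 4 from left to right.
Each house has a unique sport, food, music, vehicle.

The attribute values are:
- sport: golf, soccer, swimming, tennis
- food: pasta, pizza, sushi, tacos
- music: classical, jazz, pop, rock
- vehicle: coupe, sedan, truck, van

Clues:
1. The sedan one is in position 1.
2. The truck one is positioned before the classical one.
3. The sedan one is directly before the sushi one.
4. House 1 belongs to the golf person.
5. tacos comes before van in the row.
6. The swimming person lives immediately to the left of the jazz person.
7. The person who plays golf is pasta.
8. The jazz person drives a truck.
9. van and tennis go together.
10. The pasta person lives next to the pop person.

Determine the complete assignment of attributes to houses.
Solution:

House | Sport | Food | Music | Vehicle
--------------------------------------
  1   | golf | pasta | rock | sedan
  2   | swimming | sushi | pop | coupe
  3   | soccer | tacos | jazz | truck
  4   | tennis | pizza | classical | van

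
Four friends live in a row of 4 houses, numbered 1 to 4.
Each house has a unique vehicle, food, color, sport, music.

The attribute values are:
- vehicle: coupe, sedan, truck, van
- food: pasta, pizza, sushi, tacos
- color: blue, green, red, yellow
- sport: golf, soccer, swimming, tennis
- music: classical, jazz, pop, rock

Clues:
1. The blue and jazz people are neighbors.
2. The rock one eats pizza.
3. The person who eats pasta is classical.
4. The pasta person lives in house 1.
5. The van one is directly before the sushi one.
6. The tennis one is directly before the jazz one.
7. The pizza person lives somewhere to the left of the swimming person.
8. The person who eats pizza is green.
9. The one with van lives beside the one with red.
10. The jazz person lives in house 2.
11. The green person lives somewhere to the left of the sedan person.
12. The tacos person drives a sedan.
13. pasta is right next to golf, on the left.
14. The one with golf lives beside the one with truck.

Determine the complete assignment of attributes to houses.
Solution:

House | Vehicle | Food | Color | Sport | Music
----------------------------------------------
  1   | van | pasta | blue | tennis | classical
  2   | coupe | sushi | red | golf | jazz
  3   | truck | pizza | green | soccer | rock
  4   | sedan | tacos | yellow | swimming | pop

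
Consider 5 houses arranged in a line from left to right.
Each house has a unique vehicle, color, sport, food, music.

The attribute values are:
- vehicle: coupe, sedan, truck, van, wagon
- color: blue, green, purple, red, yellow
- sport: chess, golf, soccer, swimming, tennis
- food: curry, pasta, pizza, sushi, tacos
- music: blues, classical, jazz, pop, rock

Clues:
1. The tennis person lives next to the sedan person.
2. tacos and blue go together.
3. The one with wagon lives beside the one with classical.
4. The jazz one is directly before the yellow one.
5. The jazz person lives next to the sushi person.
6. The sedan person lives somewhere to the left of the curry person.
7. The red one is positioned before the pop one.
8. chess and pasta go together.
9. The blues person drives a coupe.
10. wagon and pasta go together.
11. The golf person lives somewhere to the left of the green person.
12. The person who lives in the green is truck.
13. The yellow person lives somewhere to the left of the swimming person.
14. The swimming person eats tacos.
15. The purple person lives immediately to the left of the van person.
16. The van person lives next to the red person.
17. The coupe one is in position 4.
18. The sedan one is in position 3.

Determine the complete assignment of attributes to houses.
Solution:

House | Vehicle | Color | Sport | Food | Music
----------------------------------------------
  1   | wagon | purple | chess | pasta | jazz
  2   | van | yellow | tennis | sushi | classical
  3   | sedan | red | golf | pizza | rock
  4   | coupe | blue | swimming | tacos | blues
  5   | truck | green | soccer | curry | pop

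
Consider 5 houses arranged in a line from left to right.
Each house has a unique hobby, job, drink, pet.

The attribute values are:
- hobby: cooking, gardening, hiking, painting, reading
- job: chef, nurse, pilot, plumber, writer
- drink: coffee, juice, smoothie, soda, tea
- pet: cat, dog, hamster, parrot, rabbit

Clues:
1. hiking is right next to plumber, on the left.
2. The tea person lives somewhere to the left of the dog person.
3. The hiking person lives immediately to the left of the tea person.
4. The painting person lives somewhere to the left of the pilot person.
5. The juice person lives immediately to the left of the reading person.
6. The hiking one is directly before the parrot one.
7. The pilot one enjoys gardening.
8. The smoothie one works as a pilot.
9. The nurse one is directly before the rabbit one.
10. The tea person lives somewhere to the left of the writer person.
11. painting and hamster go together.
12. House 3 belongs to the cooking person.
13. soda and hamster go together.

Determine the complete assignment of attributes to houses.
Solution:

House | Hobby | Job | Drink | Pet
---------------------------------
  1   | hiking | chef | juice | cat
  2   | reading | plumber | tea | parrot
  3   | cooking | writer | coffee | dog
  4   | painting | nurse | soda | hamster
  5   | gardening | pilot | smoothie | rabbit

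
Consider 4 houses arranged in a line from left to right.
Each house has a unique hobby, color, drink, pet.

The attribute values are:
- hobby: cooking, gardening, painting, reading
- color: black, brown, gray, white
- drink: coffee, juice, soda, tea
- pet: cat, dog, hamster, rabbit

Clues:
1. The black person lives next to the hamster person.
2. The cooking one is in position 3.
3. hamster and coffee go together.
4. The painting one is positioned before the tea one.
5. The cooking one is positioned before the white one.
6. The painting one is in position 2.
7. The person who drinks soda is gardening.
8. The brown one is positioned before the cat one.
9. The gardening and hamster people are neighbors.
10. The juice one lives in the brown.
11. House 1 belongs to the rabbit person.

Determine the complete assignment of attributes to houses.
Solution:

House | Hobby | Color | Drink | Pet
-----------------------------------
  1   | gardening | black | soda | rabbit
  2   | painting | gray | coffee | hamster
  3   | cooking | brown | juice | dog
  4   | reading | white | tea | cat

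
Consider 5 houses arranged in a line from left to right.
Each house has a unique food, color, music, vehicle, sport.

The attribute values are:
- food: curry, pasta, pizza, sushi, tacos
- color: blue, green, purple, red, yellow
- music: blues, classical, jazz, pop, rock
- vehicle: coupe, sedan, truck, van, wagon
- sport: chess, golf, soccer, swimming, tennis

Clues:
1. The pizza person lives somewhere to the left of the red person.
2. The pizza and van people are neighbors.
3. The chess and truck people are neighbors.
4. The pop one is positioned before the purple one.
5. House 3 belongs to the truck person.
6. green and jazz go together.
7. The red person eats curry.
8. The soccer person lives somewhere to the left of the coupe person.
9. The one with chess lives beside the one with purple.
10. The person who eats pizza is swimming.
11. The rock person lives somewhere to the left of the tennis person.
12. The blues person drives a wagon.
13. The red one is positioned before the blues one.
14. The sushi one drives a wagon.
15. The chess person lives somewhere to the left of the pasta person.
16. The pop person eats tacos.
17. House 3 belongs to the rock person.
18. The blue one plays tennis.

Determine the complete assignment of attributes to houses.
Solution:

House | Food | Color | Music | Vehicle | Sport
----------------------------------------------
  1   | pizza | green | jazz | sedan | swimming
  2   | tacos | yellow | pop | van | chess
  3   | pasta | purple | rock | truck | soccer
  4   | curry | red | classical | coupe | golf
  5   | sushi | blue | blues | wagon | tennis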